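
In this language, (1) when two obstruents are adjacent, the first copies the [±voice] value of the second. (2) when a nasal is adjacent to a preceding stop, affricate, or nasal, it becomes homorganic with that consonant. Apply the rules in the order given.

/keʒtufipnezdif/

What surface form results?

[keʃtufipmezdif]

Rule 1: /ʒ/ before /t/ (voiceless) → [ʃ]
After rule 1: keʃtufipnezdif
Rule 2: /n/ after /p/ (labial) → [m]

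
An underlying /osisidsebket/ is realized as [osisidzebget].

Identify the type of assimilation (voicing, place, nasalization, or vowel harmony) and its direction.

voicing assimilation, progressive

/s/→[z] /k/→[g].
Each target copies a feature from the preceding segment, so the direction is progressive.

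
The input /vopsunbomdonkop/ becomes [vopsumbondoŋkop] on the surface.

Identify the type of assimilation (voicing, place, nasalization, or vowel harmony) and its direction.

/n/→[m] /m/→[n] /n/→[ŋ].
Each target copies a feature from the following segment, so the direction is regressive.

place assimilation, regressive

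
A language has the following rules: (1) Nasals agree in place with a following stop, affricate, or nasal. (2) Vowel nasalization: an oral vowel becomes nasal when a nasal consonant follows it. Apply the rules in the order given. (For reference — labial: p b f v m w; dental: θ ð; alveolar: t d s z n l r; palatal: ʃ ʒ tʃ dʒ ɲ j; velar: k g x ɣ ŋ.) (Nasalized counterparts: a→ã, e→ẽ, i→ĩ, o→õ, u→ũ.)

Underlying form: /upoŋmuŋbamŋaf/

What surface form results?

Rule 1: /ŋ/ before /m/ (labial) → [m]
Rule 1: /ŋ/ before /b/ (labial) → [m]
Rule 1: /m/ before /ŋ/ (velar) → [ŋ]
After rule 1: upommumbaŋŋaf
Rule 2: /o/ before nasal /m/ → [õ]
Rule 2: /u/ before nasal /m/ → [ũ]
Rule 2: /a/ before nasal /ŋ/ → [ã]

[upõmmũmbãŋŋaf]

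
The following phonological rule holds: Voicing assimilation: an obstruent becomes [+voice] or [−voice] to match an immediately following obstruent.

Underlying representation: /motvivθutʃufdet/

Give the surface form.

/t/ before /v/ (voiced) → [d]
/v/ before /θ/ (voiceless) → [f]
/f/ before /d/ (voiced) → [v]

[modvifθutʃuvdet]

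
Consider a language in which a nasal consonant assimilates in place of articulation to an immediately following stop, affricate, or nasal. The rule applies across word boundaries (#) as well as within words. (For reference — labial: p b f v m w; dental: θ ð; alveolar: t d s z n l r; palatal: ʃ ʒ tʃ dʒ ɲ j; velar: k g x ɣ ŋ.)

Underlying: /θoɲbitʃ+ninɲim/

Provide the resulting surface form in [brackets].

/ɲ/ before /b/ (labial) → [m]
/n/ before /ɲ/ (palatal) → [ɲ]

[θombitʃ+niɲɲim]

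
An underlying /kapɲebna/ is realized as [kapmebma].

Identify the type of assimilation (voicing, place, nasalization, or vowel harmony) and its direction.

place assimilation, progressive

/ɲ/→[m] /n/→[m].
Each target copies a feature from the preceding segment, so the direction is progressive.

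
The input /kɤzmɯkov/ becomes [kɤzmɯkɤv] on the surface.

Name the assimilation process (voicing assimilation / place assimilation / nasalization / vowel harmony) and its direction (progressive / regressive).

vowel harmony, progressive

/o/→[ɤ].
Vowels agree with the first vowel, so the harmony is progressive.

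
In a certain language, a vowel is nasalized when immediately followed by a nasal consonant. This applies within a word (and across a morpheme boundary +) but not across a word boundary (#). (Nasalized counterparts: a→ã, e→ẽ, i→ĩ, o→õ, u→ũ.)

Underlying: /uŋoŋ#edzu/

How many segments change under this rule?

/u/ before nasal /ŋ/ → [ũ]
/o/ before nasal /ŋ/ → [õ]
2 segments change.

2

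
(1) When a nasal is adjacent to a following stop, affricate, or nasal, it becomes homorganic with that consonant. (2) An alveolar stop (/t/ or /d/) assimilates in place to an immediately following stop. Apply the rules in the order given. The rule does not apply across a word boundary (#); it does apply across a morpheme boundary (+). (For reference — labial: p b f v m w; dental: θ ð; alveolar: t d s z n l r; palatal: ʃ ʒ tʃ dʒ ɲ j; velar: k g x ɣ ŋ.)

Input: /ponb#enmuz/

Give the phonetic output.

Rule 1: /n/ before /b/ (labial) → [m]
Rule 1: /n/ before /m/ (labial) → [m]
After rule 1: pomb#emmuz
Rule 2: no segment meets the rule's conditions; no change.

[pomb#emmuz]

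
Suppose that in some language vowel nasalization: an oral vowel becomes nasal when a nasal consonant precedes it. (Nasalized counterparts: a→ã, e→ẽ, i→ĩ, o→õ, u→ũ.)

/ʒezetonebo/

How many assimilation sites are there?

1

/e/ after nasal /n/ → [ẽ]
1 segment changes.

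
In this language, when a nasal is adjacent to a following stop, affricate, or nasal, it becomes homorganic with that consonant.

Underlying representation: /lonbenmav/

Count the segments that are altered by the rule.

/n/ before /b/ (labial) → [m]
/n/ before /m/ (labial) → [m]
2 segments change.

2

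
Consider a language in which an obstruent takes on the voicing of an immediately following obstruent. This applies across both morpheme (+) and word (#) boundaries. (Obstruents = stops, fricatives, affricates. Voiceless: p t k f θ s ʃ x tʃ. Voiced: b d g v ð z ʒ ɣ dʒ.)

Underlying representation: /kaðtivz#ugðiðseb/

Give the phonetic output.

/ð/ before /t/ (voiceless) → [θ]
/ð/ before /s/ (voiceless) → [θ]

[kaθtivz#ugðiθseb]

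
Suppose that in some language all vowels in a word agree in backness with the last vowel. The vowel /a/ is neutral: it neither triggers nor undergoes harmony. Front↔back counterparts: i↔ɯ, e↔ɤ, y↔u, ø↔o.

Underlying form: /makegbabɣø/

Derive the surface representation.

no segment meets the rule's conditions; no change.

[makegbabɣø]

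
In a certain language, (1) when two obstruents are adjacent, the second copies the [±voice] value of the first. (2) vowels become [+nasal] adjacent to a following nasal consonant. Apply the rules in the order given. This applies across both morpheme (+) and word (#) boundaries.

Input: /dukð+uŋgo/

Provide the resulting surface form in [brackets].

[dukθ+ũŋgo]

Rule 1: /ð/ after /k/ (voiceless) → [θ]
After rule 1: dukθ+uŋgo
Rule 2: /u/ before nasal /ŋ/ → [ũ]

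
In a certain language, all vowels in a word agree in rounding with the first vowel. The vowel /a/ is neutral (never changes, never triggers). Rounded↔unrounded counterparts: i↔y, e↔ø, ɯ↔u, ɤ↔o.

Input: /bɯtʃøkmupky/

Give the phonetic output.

/ø/ harmonizes with /ɯ/ ([-round]) → [e]
/u/ harmonizes with /ɯ/ ([-round]) → [ɯ]
/y/ harmonizes with /ɯ/ ([-round]) → [i]

[bɯtʃekmɯpki]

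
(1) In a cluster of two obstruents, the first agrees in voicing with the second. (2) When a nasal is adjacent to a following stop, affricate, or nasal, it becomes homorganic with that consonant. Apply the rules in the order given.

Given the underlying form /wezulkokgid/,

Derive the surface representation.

Rule 1: /k/ before /g/ (voiced) → [g]
After rule 1: wezulkoggid
Rule 2: no segment meets the rule's conditions; no change.

[wezulkoggid]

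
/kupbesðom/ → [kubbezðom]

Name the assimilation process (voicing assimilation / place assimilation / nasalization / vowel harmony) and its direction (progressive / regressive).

voicing assimilation, regressive

/p/→[b] /s/→[z].
Each target copies a feature from the following segment, so the direction is regressive.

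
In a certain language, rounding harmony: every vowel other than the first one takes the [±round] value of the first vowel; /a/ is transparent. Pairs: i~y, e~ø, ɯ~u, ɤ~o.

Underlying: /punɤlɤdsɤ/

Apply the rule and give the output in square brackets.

/ɤ/ harmonizes with /u/ ([+round]) → [o]
/ɤ/ harmonizes with /u/ ([+round]) → [o]
/ɤ/ harmonizes with /u/ ([+round]) → [o]

[punolodso]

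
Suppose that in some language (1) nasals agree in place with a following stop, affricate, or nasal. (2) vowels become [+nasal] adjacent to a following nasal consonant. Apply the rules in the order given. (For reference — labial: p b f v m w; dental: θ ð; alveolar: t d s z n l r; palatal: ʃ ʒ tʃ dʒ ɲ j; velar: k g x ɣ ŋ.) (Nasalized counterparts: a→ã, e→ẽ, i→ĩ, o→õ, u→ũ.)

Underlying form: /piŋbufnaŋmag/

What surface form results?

Rule 1: /ŋ/ before /b/ (labial) → [m]
Rule 1: /ŋ/ before /m/ (labial) → [m]
After rule 1: pimbufnammag
Rule 2: /i/ before nasal /m/ → [ĩ]
Rule 2: /a/ before nasal /m/ → [ã]

[pĩmbufnãmmag]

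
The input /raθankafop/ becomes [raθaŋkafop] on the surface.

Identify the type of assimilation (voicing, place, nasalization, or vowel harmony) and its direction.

place assimilation, regressive

/n/→[ŋ].
Each target copies a feature from the following segment, so the direction is regressive.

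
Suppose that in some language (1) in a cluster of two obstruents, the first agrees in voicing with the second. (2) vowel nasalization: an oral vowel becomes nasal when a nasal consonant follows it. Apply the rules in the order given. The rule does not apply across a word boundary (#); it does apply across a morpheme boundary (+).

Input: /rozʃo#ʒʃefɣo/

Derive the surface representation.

[rosʃo#ʃʃevɣo]

Rule 1: /z/ before /ʃ/ (voiceless) → [s]
Rule 1: /ʒ/ before /ʃ/ (voiceless) → [ʃ]
Rule 1: /f/ before /ɣ/ (voiced) → [v]
After rule 1: rosʃo#ʃʃevɣo
Rule 2: no segment meets the rule's conditions; no change.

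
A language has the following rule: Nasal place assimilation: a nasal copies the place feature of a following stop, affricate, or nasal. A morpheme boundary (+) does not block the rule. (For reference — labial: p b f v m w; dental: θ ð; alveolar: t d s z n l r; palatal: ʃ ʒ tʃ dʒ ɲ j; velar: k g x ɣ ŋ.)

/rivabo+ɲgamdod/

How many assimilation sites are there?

/ɲ/ before /g/ (velar) → [ŋ]
/m/ before /d/ (alveolar) → [n]
2 segments change.

2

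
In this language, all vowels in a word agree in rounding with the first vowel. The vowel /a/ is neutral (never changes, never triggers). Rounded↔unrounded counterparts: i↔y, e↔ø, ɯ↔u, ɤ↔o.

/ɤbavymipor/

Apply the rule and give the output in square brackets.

[ɤbavimipɤr]

/y/ harmonizes with /ɤ/ ([-round]) → [i]
/o/ harmonizes with /ɤ/ ([-round]) → [ɤ]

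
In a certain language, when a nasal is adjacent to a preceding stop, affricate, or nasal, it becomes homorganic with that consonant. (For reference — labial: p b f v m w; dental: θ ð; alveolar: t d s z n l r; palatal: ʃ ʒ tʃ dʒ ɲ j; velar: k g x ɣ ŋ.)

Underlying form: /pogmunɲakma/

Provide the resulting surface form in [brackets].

[pogŋunnakŋa]

/m/ after /g/ (velar) → [ŋ]
/ɲ/ after /n/ (alveolar) → [n]
/m/ after /k/ (velar) → [ŋ]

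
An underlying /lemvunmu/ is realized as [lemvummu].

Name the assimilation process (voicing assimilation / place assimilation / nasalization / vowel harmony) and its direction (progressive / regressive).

/n/→[m].
Each target copies a feature from the following segment, so the direction is regressive.

place assimilation, regressive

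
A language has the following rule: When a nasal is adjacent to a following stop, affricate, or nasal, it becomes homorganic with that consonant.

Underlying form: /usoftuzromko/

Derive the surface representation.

/m/ before /k/ (velar) → [ŋ]

[usoftuzroŋko]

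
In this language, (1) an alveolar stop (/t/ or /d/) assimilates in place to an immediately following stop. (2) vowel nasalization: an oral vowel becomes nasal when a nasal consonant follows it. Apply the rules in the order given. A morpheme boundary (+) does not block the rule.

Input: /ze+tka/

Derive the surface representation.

Rule 1: /t/ before /k/ (velar) → [k]
After rule 1: ze+kka
Rule 2: no segment meets the rule's conditions; no change.

[ze+kka]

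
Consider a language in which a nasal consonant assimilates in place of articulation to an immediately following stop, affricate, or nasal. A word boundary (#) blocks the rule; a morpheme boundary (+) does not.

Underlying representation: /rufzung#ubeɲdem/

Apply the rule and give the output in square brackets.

/n/ before /g/ (velar) → [ŋ]
/ɲ/ before /d/ (alveolar) → [n]

[rufzuŋg#ubendem]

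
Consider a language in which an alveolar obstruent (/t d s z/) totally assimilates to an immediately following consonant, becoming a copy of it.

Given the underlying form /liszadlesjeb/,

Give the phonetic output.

/s/ before /z/ → [z] (total assimilation)
/d/ before /l/ → [l] (total assimilation)
/s/ before /j/ → [j] (total assimilation)

[lizzallejjeb]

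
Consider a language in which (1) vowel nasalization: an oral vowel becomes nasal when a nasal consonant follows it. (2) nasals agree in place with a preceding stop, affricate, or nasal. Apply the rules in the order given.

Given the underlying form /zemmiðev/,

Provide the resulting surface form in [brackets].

Rule 1: /e/ before nasal /m/ → [ẽ]
After rule 1: zẽmmiðev
Rule 2: no segment meets the rule's conditions; no change.

[zẽmmiðev]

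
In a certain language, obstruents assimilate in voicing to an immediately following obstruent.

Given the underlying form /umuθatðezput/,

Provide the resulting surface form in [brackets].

[umuθadðesput]

/t/ before /ð/ (voiced) → [d]
/z/ before /p/ (voiceless) → [s]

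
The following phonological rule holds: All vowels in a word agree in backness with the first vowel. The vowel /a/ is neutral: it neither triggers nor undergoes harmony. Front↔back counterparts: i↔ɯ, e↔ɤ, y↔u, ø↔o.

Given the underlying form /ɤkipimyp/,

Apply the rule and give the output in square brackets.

[ɤkɯpɯmup]

/i/ harmonizes with /ɤ/ ([+back]) → [ɯ]
/i/ harmonizes with /ɤ/ ([+back]) → [ɯ]
/y/ harmonizes with /ɤ/ ([+back]) → [u]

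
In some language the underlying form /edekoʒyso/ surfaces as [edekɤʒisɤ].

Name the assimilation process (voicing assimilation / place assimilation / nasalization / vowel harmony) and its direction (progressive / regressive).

/o/→[ɤ] /y/→[i] /o/→[ɤ].
Vowels agree with the first vowel, so the harmony is progressive.

vowel harmony, progressive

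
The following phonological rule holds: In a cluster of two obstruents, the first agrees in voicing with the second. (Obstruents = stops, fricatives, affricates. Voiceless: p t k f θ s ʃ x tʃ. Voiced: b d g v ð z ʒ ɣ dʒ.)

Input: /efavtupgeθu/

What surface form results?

/v/ before /t/ (voiceless) → [f]
/p/ before /g/ (voiced) → [b]

[efaftubgeθu]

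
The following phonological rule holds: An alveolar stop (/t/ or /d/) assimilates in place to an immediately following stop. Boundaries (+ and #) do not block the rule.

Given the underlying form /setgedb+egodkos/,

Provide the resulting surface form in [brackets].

/t/ before /g/ (velar) → [k]
/d/ before /b/ (labial) → [b]
/d/ before /k/ (velar) → [g]

[sekgebb+egogkos]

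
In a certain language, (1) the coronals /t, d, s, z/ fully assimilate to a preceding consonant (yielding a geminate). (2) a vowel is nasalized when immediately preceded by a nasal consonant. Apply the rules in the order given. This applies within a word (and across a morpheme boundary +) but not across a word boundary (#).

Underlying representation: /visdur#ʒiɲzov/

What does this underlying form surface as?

[vissur#ʒiɲɲõv]

Rule 1: /d/ after /s/ → [s] (total assimilation)
Rule 1: /z/ after /ɲ/ → [ɲ] (total assimilation)
After rule 1: vissur#ʒiɲɲov
Rule 2: /o/ after nasal /ɲ/ → [õ]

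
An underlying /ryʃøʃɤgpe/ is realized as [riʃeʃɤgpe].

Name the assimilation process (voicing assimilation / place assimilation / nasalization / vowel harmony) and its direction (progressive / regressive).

/y/→[i] /ø/→[e].
Vowels agree with the last vowel, so the harmony is regressive.

vowel harmony, regressive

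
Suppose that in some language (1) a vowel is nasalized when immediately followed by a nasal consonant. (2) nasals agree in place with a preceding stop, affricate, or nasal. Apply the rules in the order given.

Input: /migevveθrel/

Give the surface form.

Rule 1: no segment meets the rule's conditions; no change.
After rule 1: migevveθrel
Rule 2: no segment meets the rule's conditions; no change.

[migevveθrel]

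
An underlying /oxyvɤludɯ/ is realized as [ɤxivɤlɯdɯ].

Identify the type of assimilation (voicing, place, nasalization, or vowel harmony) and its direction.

/o/→[ɤ] /y/→[i] /u/→[ɯ].
Vowels agree with the last vowel, so the harmony is regressive.

vowel harmony, regressive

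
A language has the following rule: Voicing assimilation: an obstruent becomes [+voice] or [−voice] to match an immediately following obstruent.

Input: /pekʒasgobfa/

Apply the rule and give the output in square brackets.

[pegʒazgopfa]

/k/ before /ʒ/ (voiced) → [g]
/s/ before /g/ (voiced) → [z]
/b/ before /f/ (voiceless) → [p]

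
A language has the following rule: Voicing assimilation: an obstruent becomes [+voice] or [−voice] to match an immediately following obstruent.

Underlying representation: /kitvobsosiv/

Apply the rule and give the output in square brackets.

/t/ before /v/ (voiced) → [d]
/b/ before /s/ (voiceless) → [p]

[kidvopsosiv]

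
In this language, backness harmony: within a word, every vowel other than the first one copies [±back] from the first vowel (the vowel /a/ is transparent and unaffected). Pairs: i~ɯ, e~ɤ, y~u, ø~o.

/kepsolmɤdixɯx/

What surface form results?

/o/ harmonizes with /e/ ([-back]) → [ø]
/ɤ/ harmonizes with /e/ ([-back]) → [e]
/ɯ/ harmonizes with /e/ ([-back]) → [i]

[kepsølmedixix]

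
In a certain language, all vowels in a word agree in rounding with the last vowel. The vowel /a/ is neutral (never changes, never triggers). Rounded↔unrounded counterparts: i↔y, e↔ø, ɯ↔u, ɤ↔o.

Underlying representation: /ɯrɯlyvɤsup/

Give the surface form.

[urulyvosup]

/ɯ/ harmonizes with /u/ ([+round]) → [u]
/ɯ/ harmonizes with /u/ ([+round]) → [u]
/ɤ/ harmonizes with /u/ ([+round]) → [o]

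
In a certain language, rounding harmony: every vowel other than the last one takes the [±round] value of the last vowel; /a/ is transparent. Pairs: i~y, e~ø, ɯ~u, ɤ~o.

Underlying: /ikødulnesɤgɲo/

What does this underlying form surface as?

/i/ harmonizes with /o/ ([+round]) → [y]
/e/ harmonizes with /o/ ([+round]) → [ø]
/ɤ/ harmonizes with /o/ ([+round]) → [o]

[ykødulnøsogɲo]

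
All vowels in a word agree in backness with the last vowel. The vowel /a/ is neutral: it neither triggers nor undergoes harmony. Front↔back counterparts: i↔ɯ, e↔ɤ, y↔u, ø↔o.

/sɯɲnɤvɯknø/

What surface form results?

[siɲneviknø]

/ɯ/ harmonizes with /ø/ ([-back]) → [i]
/ɤ/ harmonizes with /ø/ ([-back]) → [e]
/ɯ/ harmonizes with /ø/ ([-back]) → [i]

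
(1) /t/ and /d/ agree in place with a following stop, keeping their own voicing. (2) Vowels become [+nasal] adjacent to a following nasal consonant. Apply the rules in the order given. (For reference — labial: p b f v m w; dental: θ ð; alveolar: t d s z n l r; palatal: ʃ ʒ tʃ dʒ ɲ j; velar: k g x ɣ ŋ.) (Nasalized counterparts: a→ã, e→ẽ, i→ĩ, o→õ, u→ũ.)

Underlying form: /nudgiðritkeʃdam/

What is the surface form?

[nuggiðrikkeʃdãm]

Rule 1: /d/ before /g/ (velar) → [g]
Rule 1: /t/ before /k/ (velar) → [k]
After rule 1: nuggiðrikkeʃdam
Rule 2: /a/ before nasal /m/ → [ã]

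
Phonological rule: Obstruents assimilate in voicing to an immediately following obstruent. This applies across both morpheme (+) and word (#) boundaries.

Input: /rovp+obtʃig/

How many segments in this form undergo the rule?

2

/v/ before /p/ (voiceless) → [f]
/b/ before /tʃ/ (voiceless) → [p]
2 segments change.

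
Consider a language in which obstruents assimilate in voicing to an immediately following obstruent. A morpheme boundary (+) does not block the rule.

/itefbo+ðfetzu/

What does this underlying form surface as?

/f/ before /b/ (voiced) → [v]
/ð/ before /f/ (voiceless) → [θ]
/t/ before /z/ (voiced) → [d]

[itevbo+θfedzu]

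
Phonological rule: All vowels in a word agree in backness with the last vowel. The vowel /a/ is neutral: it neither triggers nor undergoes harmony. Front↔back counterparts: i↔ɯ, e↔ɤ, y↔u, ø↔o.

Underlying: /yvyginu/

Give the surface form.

[uvugɯnu]

/y/ harmonizes with /u/ ([+back]) → [u]
/y/ harmonizes with /u/ ([+back]) → [u]
/i/ harmonizes with /u/ ([+back]) → [ɯ]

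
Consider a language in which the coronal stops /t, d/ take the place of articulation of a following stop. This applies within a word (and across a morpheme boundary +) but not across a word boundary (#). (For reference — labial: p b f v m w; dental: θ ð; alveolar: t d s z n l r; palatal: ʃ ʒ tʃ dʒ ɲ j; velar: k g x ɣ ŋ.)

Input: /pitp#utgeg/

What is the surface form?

/t/ before /p/ (labial) → [p]
/t/ before /g/ (velar) → [k]

[pipp#ukgeg]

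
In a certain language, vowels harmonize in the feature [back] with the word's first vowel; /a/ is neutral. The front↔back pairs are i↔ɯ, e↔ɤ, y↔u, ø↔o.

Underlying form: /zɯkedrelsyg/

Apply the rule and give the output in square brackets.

[zɯkɤdrɤlsug]

/e/ harmonizes with /ɯ/ ([+back]) → [ɤ]
/e/ harmonizes with /ɯ/ ([+back]) → [ɤ]
/y/ harmonizes with /ɯ/ ([+back]) → [u]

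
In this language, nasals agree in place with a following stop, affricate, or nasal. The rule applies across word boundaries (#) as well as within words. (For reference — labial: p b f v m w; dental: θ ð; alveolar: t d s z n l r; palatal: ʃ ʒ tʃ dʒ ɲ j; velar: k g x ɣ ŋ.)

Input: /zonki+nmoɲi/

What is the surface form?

/n/ before /k/ (velar) → [ŋ]
/n/ before /m/ (labial) → [m]

[zoŋki+mmoɲi]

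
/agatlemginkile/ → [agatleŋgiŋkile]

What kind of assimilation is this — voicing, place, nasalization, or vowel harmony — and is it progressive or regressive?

place assimilation, regressive

/m/→[ŋ] /n/→[ŋ].
Each target copies a feature from the following segment, so the direction is regressive.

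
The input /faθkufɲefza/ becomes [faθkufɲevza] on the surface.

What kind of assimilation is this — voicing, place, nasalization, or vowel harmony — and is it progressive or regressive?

/f/→[v].
Each target copies a feature from the following segment, so the direction is regressive.

voicing assimilation, regressive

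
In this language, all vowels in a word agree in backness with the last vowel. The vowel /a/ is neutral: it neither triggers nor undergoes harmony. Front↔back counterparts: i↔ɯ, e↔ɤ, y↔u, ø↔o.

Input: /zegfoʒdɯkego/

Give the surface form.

[zɤgfoʒdɯkɤgo]

/e/ harmonizes with /o/ ([+back]) → [ɤ]
/e/ harmonizes with /o/ ([+back]) → [ɤ]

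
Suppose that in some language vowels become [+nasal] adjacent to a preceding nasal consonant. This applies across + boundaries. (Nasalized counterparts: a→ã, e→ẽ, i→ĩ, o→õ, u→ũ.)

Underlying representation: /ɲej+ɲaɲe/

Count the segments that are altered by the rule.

/e/ after nasal /ɲ/ → [ẽ]
/a/ after nasal /ɲ/ → [ã]
/e/ after nasal /ɲ/ → [ẽ]
3 segments change.

3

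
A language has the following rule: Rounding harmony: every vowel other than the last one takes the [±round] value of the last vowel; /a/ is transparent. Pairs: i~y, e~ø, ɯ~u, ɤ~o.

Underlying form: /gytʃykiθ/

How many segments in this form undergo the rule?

2

/y/ harmonizes with /i/ ([-round]) → [i]
/y/ harmonizes with /i/ ([-round]) → [i]
2 segments change.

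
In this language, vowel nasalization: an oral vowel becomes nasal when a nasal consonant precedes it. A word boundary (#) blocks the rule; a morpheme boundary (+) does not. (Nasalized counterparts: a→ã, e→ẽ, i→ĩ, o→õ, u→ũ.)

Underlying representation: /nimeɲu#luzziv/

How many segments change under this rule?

3

/i/ after nasal /n/ → [ĩ]
/e/ after nasal /m/ → [ẽ]
/u/ after nasal /ɲ/ → [ũ]
3 segments change.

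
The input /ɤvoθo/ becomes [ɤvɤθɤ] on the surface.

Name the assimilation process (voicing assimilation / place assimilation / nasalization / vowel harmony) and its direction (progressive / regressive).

/o/→[ɤ] /o/→[ɤ].
Vowels agree with the first vowel, so the harmony is progressive.

vowel harmony, progressive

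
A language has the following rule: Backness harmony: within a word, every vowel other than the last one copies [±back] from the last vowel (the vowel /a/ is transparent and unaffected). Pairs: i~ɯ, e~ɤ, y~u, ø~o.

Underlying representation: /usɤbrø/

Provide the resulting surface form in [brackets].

[ysebrø]

/u/ harmonizes with /ø/ ([-back]) → [y]
/ɤ/ harmonizes with /ø/ ([-back]) → [e]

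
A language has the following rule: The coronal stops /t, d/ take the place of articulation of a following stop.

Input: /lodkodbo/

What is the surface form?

[logkobbo]

/d/ before /k/ (velar) → [g]
/d/ before /b/ (labial) → [b]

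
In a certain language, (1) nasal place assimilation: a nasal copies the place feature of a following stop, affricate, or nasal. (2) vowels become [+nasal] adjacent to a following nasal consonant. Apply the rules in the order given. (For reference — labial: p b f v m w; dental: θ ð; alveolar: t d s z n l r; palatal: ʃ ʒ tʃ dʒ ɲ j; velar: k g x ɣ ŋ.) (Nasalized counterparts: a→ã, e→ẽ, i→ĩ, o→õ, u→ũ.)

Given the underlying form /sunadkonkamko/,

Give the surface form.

Rule 1: /n/ before /k/ (velar) → [ŋ]
Rule 1: /m/ before /k/ (velar) → [ŋ]
After rule 1: sunadkoŋkaŋko
Rule 2: /u/ before nasal /n/ → [ũ]
Rule 2: /o/ before nasal /ŋ/ → [õ]
Rule 2: /a/ before nasal /ŋ/ → [ã]

[sũnadkõŋkãŋko]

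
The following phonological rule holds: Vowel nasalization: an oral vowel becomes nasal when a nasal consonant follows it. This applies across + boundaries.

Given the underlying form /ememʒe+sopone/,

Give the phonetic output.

/e/ before nasal /m/ → [ẽ]
/e/ before nasal /m/ → [ẽ]
/o/ before nasal /n/ → [õ]

[ẽmẽmʒe+sopõne]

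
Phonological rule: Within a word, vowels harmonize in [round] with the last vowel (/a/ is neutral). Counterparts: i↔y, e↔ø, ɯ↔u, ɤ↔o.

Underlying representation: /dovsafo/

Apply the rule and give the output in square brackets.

no segment meets the rule's conditions; no change.

[dovsafo]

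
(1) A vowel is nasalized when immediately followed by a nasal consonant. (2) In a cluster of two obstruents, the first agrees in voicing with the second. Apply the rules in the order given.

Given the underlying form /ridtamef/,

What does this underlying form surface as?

[rittãmef]

Rule 1: /a/ before nasal /m/ → [ã]
After rule 1: ridtãmef
Rule 2: /d/ before /t/ (voiceless) → [t]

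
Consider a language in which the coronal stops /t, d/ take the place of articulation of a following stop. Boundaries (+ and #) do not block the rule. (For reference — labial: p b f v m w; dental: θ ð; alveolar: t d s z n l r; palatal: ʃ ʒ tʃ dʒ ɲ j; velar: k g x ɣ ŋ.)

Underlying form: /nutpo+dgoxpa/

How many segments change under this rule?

2

/t/ before /p/ (labial) → [p]
/d/ before /g/ (velar) → [g]
2 segments change.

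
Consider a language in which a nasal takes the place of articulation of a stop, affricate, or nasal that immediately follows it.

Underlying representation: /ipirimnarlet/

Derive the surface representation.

[ipirinnarlet]

/m/ before /n/ (alveolar) → [n]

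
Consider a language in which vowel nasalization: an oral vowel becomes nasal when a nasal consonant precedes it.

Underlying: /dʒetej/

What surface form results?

[dʒetej]

no segment meets the rule's conditions; no change.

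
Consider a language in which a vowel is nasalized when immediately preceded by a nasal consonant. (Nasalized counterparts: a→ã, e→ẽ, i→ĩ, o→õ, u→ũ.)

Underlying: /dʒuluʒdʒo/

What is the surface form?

[dʒuluʒdʒo]

no segment meets the rule's conditions; no change.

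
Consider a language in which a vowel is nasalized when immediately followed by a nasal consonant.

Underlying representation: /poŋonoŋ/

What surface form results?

[põŋõnõŋ]

/o/ before nasal /ŋ/ → [õ]
/o/ before nasal /n/ → [õ]
/o/ before nasal /ŋ/ → [õ]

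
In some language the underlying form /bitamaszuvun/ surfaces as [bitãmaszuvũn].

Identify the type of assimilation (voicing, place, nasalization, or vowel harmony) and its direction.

/a/→[ã] /u/→[ũ].
Each target copies a feature from the following segment, so the direction is regressive.

nasalization, regressive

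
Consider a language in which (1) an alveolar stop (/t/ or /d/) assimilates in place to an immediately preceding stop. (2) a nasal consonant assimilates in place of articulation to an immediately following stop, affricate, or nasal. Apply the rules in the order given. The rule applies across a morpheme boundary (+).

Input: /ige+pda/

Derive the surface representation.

Rule 1: /d/ after /p/ (labial) → [b]
After rule 1: ige+pba
Rule 2: no segment meets the rule's conditions; no change.

[ige+pba]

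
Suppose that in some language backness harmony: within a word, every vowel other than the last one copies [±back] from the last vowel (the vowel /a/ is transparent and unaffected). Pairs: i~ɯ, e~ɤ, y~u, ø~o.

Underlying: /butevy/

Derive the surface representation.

/u/ harmonizes with /y/ ([-back]) → [y]

[bytevy]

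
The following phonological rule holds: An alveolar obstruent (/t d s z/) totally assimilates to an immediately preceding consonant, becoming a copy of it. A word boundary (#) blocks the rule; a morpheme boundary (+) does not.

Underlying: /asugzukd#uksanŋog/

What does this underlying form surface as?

/z/ after /g/ → [g] (total assimilation)
/d/ after /k/ → [k] (total assimilation)
/s/ after /k/ → [k] (total assimilation)

[asuggukk#ukkanŋog]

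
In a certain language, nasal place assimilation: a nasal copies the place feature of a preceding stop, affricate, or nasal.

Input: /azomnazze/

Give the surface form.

[azommazze]

/n/ after /m/ (labial) → [m]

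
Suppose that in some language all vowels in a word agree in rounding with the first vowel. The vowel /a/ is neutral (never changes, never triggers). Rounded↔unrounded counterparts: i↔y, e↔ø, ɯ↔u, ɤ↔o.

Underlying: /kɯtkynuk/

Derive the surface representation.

/y/ harmonizes with /ɯ/ ([-round]) → [i]
/u/ harmonizes with /ɯ/ ([-round]) → [ɯ]

[kɯtkinɯk]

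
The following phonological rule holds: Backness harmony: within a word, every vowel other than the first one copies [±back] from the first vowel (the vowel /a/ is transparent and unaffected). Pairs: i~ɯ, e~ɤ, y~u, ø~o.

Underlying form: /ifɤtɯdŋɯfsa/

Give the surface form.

/ɤ/ harmonizes with /i/ ([-back]) → [e]
/ɯ/ harmonizes with /i/ ([-back]) → [i]
/ɯ/ harmonizes with /i/ ([-back]) → [i]

[ifetidŋifsa]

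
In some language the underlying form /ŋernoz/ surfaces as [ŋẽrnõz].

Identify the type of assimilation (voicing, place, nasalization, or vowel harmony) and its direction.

/e/→[ẽ] /o/→[õ].
Each target copies a feature from the preceding segment, so the direction is progressive.

nasalization, progressive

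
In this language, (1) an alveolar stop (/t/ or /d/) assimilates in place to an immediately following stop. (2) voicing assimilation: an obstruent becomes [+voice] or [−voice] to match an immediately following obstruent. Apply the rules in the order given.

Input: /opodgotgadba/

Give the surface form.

Rule 1: /d/ before /g/ (velar) → [g]
Rule 1: /t/ before /g/ (velar) → [k]
Rule 1: /d/ before /b/ (labial) → [b]
After rule 1: opoggokgabba
Rule 2: /k/ before /g/ (voiced) → [g]

[opoggoggabba]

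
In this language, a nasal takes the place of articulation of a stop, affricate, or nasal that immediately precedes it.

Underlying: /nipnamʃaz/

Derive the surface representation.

[nipmamʃaz]

/n/ after /p/ (labial) → [m]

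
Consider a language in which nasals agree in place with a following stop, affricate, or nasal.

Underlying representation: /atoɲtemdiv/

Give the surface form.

/ɲ/ before /t/ (alveolar) → [n]
/m/ before /d/ (alveolar) → [n]

[atontendiv]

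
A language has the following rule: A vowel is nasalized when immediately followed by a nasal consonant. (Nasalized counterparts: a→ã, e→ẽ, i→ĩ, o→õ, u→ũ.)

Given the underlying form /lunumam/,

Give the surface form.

[lũnũmãm]

/u/ before nasal /n/ → [ũ]
/u/ before nasal /m/ → [ũ]
/a/ before nasal /m/ → [ã]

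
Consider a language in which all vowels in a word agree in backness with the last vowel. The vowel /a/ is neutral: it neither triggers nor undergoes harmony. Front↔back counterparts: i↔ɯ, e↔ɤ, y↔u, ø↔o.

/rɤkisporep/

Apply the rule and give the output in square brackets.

/ɤ/ harmonizes with /e/ ([-back]) → [e]
/o/ harmonizes with /e/ ([-back]) → [ø]

[rekispørep]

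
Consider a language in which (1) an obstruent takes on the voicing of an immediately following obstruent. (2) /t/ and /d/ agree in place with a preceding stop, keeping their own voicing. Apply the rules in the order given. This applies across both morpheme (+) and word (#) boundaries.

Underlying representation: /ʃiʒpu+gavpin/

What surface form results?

[ʃiʃpu+gafpin]

Rule 1: /ʒ/ before /p/ (voiceless) → [ʃ]
Rule 1: /v/ before /p/ (voiceless) → [f]
After rule 1: ʃiʃpu+gafpin
Rule 2: no segment meets the rule's conditions; no change.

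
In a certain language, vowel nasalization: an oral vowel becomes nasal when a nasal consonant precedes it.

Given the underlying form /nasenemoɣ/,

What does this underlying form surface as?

/a/ after nasal /n/ → [ã]
/e/ after nasal /n/ → [ẽ]
/o/ after nasal /m/ → [õ]

[nãsenẽmõɣ]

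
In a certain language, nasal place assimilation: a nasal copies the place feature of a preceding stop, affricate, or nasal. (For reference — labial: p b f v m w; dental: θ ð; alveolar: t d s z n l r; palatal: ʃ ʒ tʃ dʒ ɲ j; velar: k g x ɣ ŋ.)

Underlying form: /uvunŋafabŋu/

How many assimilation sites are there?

2

/ŋ/ after /n/ (alveolar) → [n]
/ŋ/ after /b/ (labial) → [m]
2 segments change.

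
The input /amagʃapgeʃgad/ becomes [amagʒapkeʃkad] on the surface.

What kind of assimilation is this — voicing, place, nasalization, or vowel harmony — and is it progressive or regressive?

voicing assimilation, progressive

/ʃ/→[ʒ] /g/→[k] /g/→[k].
Each target copies a feature from the preceding segment, so the direction is progressive.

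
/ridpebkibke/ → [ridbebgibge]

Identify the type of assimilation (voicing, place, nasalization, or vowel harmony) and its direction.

/p/→[b] /k/→[g] /k/→[g].
Each target copies a feature from the preceding segment, so the direction is progressive.

voicing assimilation, progressive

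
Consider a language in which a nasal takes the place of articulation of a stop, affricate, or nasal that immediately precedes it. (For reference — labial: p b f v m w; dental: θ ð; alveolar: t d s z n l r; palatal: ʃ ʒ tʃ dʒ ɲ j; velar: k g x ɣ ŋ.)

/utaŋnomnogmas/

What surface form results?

/n/ after /ŋ/ (velar) → [ŋ]
/n/ after /m/ (labial) → [m]
/m/ after /g/ (velar) → [ŋ]

[utaŋŋommogŋas]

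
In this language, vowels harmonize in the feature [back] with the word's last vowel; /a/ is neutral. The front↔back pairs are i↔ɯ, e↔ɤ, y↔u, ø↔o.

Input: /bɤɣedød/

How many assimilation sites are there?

/ɤ/ harmonizes with /ø/ ([-back]) → [e]
1 segment changes.

1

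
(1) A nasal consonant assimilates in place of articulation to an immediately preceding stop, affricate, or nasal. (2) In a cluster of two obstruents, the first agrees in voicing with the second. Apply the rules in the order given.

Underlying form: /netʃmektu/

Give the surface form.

[netʃɲektu]

Rule 1: /m/ after /tʃ/ (palatal) → [ɲ]
After rule 1: netʃɲektu
Rule 2: no segment meets the rule's conditions; no change.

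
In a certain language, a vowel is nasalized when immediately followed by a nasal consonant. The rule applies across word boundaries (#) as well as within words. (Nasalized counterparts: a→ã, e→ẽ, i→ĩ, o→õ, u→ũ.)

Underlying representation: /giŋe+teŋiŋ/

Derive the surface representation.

/i/ before nasal /ŋ/ → [ĩ]
/e/ before nasal /ŋ/ → [ẽ]
/i/ before nasal /ŋ/ → [ĩ]

[gĩŋe+tẽŋĩŋ]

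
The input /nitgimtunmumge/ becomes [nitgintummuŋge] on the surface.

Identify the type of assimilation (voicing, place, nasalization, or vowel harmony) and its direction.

/m/→[n] /n/→[m] /m/→[ŋ].
Each target copies a feature from the following segment, so the direction is regressive.

place assimilation, regressive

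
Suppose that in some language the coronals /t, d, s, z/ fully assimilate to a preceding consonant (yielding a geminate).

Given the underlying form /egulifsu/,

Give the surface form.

/s/ after /f/ → [f] (total assimilation)

[eguliffu]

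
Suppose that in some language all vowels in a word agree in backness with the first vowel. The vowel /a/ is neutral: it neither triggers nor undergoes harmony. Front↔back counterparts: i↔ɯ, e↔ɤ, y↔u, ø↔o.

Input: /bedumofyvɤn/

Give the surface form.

[bedymøfyven]

/u/ harmonizes with /e/ ([-back]) → [y]
/o/ harmonizes with /e/ ([-back]) → [ø]
/ɤ/ harmonizes with /e/ ([-back]) → [e]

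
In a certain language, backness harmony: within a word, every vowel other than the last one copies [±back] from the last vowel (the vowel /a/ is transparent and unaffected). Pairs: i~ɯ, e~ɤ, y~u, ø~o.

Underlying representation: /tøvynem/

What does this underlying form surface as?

[tøvynem]

no segment meets the rule's conditions; no change.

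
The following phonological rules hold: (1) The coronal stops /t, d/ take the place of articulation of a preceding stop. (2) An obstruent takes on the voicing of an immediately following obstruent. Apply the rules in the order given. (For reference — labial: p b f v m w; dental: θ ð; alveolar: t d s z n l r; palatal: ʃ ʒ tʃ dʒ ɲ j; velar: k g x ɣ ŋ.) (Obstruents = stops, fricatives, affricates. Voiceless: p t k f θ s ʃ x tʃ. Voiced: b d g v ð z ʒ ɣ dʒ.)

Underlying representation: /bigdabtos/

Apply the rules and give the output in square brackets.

Rule 1: /d/ after /g/ (velar) → [g]
Rule 1: /t/ after /b/ (labial) → [p]
After rule 1: biggabpos
Rule 2: /b/ before /p/ (voiceless) → [p]

[biggappos]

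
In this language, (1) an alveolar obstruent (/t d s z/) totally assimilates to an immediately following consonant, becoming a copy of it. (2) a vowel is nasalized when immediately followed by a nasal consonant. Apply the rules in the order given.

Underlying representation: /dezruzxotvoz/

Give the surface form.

[derruxxovvoz]

Rule 1: /z/ before /r/ → [r] (total assimilation)
Rule 1: /z/ before /x/ → [x] (total assimilation)
Rule 1: /t/ before /v/ → [v] (total assimilation)
After rule 1: derruxxovvoz
Rule 2: no segment meets the rule's conditions; no change.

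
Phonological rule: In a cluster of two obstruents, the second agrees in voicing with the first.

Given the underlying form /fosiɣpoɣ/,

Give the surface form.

/p/ after /ɣ/ (voiced) → [b]

[fosiɣboɣ]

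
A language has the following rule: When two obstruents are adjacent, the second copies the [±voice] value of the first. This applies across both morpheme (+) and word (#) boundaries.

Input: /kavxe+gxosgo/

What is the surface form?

/x/ after /v/ (voiced) → [ɣ]
/x/ after /g/ (voiced) → [ɣ]
/g/ after /s/ (voiceless) → [k]

[kavɣe+gɣosko]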